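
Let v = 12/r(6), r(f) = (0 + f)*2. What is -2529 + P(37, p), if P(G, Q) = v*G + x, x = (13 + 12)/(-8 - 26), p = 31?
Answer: -84753/34 ≈ -2492.7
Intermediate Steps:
r(f) = 2*f (r(f) = f*2 = 2*f)
x = -25/34 (x = 25/(-34) = 25*(-1/34) = -25/34 ≈ -0.73529)
v = 1 (v = 12/((2*6)) = 12/12 = 12*(1/12) = 1)
P(G, Q) = -25/34 + G (P(G, Q) = 1*G - 25/34 = G - 25/34 = -25/34 + G)
-2529 + P(37, p) = -2529 + (-25/34 + 37) = -2529 + 1233/34 = -84753/34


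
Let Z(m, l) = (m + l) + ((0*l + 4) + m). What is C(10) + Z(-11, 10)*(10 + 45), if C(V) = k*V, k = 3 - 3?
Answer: -440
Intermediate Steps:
k = 0
C(V) = 0 (C(V) = 0*V = 0)
Z(m, l) = 4 + l + 2*m (Z(m, l) = (l + m) + ((0 + 4) + m) = (l + m) + (4 + m) = 4 + l + 2*m)
C(10) + Z(-11, 10)*(10 + 45) = 0 + (4 + 10 + 2*(-11))*(10 + 45) = 0 + (4 + 10 - 22)*55 = 0 - 8*55 = 0 - 440 = -440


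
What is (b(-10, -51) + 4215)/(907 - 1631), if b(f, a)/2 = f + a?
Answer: -4093/724 ≈ -5.6533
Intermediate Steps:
b(f, a) = 2*a + 2*f (b(f, a) = 2*(f + a) = 2*(a + f) = 2*a + 2*f)
(b(-10, -51) + 4215)/(907 - 1631) = ((2*(-51) + 2*(-10)) + 4215)/(907 - 1631) = ((-102 - 20) + 4215)/(-724) = (-122 + 4215)*(-1/724) = 4093*(-1/724) = -4093/724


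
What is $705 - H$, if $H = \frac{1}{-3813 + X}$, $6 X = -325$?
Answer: $\frac{16358121}{23203} \approx 705.0$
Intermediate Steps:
$X = - \frac{325}{6}$ ($X = \frac{1}{6} \left(-325\right) = - \frac{325}{6} \approx -54.167$)
$H = - \frac{6}{23203}$ ($H = \frac{1}{-3813 - \frac{325}{6}} = \frac{1}{- \frac{23203}{6}} = - \frac{6}{23203} \approx -0.00025859$)
$705 - H = 705 - - \frac{6}{23203} = 705 + \frac{6}{23203} = \frac{16358121}{23203}$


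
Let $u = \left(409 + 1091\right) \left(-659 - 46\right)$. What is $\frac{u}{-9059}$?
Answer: $\frac{1057500}{9059} \approx 116.73$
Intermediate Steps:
$u = -1057500$ ($u = 1500 \left(-705\right) = -1057500$)
$\frac{u}{-9059} = - \frac{1057500}{-9059} = \left(-1057500\right) \left(- \frac{1}{9059}\right) = \frac{1057500}{9059}$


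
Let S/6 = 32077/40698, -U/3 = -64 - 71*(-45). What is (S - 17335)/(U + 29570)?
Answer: -117551228/136860591 ≈ -0.85891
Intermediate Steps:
U = -9393 (U = -3*(-64 - 71*(-45)) = -3*(-64 + 3195) = -3*3131 = -9393)
S = 32077/6783 (S = 6*(32077/40698) = 32077/6783 ≈ 4.7290)
(S - 17335)/(U + 29570) = (32077/6783 - 17335)/(-9393 + 29570) = -117551228/6783/20177 = -117551228/6783*1/20177 = -117551228/136860591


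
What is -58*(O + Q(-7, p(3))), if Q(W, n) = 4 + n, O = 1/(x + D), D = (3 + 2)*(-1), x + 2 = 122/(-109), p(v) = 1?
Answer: -250328/885 ≈ -282.86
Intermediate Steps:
x = -340/109 (x = -2 + 122/(-109) = -2 + 122*(-1/109) = -2 - 122/109 = -340/109 ≈ -3.1193)
D = -5 (D = 5*(-1) = -5)
O = -109/885 (O = 1/(-340/109 - 5) = 1/(-885/109) = -109/885 ≈ -0.12316)
-58*(O + Q(-7, p(3))) = -58*(-109/885 + (4 + 1)) = -58*(-109/885 + 5) = -58*4316/885 = -250328/885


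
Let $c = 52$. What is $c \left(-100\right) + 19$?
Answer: $-5181$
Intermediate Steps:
$c \left(-100\right) + 19 = 52 \left(-100\right) + 19 = -5200 + 19 = -5181$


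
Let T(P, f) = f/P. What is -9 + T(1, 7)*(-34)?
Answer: -247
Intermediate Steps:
T(P, f) = f/P
-9 + T(1, 7)*(-34) = -9 + (7/1)*(-34) = -9 + (7*1)*(-34) = -9 + 7*(-34) = -9 - 238 = -247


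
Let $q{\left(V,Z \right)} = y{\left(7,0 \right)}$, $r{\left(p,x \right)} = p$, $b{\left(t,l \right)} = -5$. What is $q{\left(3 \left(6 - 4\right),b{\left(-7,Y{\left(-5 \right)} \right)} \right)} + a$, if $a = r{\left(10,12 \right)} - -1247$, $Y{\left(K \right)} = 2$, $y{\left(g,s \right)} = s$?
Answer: $1257$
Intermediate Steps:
$q{\left(V,Z \right)} = 0$
$a = 1257$ ($a = 10 - -1247 = 10 + 1247 = 1257$)
$q{\left(3 \left(6 - 4\right),b{\left(-7,Y{\left(-5 \right)} \right)} \right)} + a = 0 + 1257 = 1257$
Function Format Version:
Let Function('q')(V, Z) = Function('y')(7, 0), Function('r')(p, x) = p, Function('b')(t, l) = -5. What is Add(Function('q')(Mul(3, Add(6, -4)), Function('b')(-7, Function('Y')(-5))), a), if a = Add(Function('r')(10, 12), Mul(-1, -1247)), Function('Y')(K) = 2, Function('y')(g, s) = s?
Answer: 1257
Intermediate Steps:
Function('q')(V, Z) = 0
a = 1257 (a = Add(10, Mul(-1, -1247)) = Add(10, 1247) = 1257)
Add(Function('q')(Mul(3, Add(6, -4)), Function('b')(-7, Function('Y')(-5))), a) = Add(0, 1257) = 1257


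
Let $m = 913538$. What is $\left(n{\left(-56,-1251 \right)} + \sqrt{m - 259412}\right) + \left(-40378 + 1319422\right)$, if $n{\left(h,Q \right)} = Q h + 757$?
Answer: $1349857 + 11 \sqrt{5406} \approx 1.3507 \cdot 10^{6}$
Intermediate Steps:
$n{\left(h,Q \right)} = 757 + Q h$
$\left(n{\left(-56,-1251 \right)} + \sqrt{m - 259412}\right) + \left(-40378 + 1319422\right) = \left(\left(757 - -70056\right) + \sqrt{913538 - 259412}\right) + \left(-40378 + 1319422\right) = \left(\left(757 + 70056\right) + \sqrt{654126}\right) + 1279044 = \left(70813 + 11 \sqrt{5406}\right) + 1279044 = 1349857 + 11 \sqrt{5406}$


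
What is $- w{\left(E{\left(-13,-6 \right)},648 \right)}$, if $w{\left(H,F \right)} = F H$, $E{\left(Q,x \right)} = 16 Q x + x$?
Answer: $-804816$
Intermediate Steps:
$E{\left(Q,x \right)} = x + 16 Q x$ ($E{\left(Q,x \right)} = 16 Q x + x = x + 16 Q x$)
$- w{\left(E{\left(-13,-6 \right)},648 \right)} = - 648 \left(- 6 \left(1 + 16 \left(-13\right)\right)\right) = - 648 \left(- 6 \left(1 - 208\right)\right) = - 648 \left(\left(-6\right) \left(-207\right)\right) = - 648 \cdot 1242 = \left(-1\right) 804816 = -804816$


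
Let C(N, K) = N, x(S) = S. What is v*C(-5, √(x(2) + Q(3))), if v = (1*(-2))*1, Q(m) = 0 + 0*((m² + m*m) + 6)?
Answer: 10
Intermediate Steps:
Q(m) = 0 (Q(m) = 0 + 0*((m² + m²) + 6) = 0 + 0*(2*m² + 6) = 0 + 0*(6 + 2*m²) = 0 + 0 = 0)
v = -2 (v = -2*1 = -2)
v*C(-5, √(x(2) + Q(3))) = -2*(-5) = 10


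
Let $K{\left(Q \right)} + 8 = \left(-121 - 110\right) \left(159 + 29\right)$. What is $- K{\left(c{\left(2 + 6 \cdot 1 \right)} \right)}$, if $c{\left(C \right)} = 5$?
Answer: $43436$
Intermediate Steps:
$K{\left(Q \right)} = -43436$ ($K{\left(Q \right)} = -8 + \left(-121 - 110\right) \left(159 + 29\right) = -8 - 43428 = -43436$)
$- K{\left(c{\left(2 + 6 \cdot 1 \right)} \right)} = \left(-1\right) \left(-43436\right) = 43436$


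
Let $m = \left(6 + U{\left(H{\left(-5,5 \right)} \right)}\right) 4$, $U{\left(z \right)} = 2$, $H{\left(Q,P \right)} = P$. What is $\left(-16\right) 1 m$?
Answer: $-512$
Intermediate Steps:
$m = 32$ ($m = \left(6 + 2\right) 4 = 8 \cdot 4 = 32$)
$\left(-16\right) 1 m = \left(-16\right) 1 \cdot 32 = \left(-16\right) 32 = -512$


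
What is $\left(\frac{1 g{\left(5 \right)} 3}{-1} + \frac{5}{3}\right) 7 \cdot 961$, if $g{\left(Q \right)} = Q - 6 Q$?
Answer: $\frac{1547210}{3} \approx 5.1574 \cdot 10^{5}$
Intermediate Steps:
$g{\left(Q \right)} = - 5 Q$ ($g{\left(Q \right)} = Q - 6 Q = - 5 Q$)
$\left(\frac{1 g{\left(5 \right)} 3}{-1} + \frac{5}{3}\right) 7 \cdot 961 = \left(\frac{1 \left(\left(-5\right) 5\right) 3}{-1} + \frac{5}{3}\right) 7 \cdot 961 = \left(1 \left(-25\right) 3 \left(-1\right) + 5 \cdot \frac{1}{3}\right) 7 \cdot 961 = \left(\left(-25\right) 3 \left(-1\right) + \frac{5}{3}\right) 7 \cdot 961 = \left(\left(-75\right) \left(-1\right) + \frac{5}{3}\right) 7 \cdot 961 = \left(75 + \frac{5}{3}\right) 7 \cdot 961 = \frac{230}{3} \cdot 7 \cdot 961 = \frac{1610}{3} \cdot 961 = \frac{1547210}{3}$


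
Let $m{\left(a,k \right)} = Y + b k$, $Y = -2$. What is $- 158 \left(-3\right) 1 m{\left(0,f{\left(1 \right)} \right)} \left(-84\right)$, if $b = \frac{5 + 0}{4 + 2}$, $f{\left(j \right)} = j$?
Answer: $46452$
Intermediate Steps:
$b = \frac{5}{6} \approx 0.83333$
$m{\left(a,k \right)} = -2 + \frac{5 k}{6}$
$- 158 \left(-3\right) 1 m{\left(0,f{\left(1 \right)} \right)} \left(-84\right) = - 158 \left(-3\right) 1 \left(-2 + \frac{5}{6} \cdot 1\right) \left(-84\right) = - 158 \left(- 3 \left(-2 + \frac{5}{6}\right)\right) \left(-84\right) = - 158 \left(\left(-3\right) \left(- \frac{7}{6}\right)\right) \left(-84\right) = \left(-158\right) \frac{7}{2} \left(-84\right) = \left(-553\right) \left(-84\right) = 46452$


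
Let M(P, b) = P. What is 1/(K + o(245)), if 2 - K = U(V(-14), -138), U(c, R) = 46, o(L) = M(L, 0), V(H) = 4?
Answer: 1/201 ≈ 0.0049751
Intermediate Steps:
o(L) = L
K = -44 (K = 2 - 1*46 = 2 - 46 = -44)
1/(K + o(245)) = 1/(-44 + 245) = 1/201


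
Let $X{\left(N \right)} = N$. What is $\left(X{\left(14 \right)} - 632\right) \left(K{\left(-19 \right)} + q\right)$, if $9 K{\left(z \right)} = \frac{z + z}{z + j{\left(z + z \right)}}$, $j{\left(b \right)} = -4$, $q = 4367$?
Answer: $- \frac{186225442}{69} \approx -2.6989 \cdot 10^{6}$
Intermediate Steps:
$K{\left(z \right)} = \frac{2 z}{9 \left(-4 + z\right)}$ ($K{\left(z \right)} = \frac{\left(z + z\right) \frac{1}{z - 4}}{9} = \frac{2 z \frac{1}{-4 + z}}{9} = \frac{2 z}{9 \left(-4 + z\right)}$)
$\left(X{\left(14 \right)} - 632\right) \left(K{\left(-19 \right)} + q\right) = \left(14 - 632\right) \left(\frac{2}{9} \left(-19\right) \frac{1}{-4 - 19} + 4367\right) = - 618 \left(\frac{2}{9} \left(-19\right) \frac{1}{-23} + 4367\right) = - 618 \left(\frac{2}{9} \left(-19\right) \left(- \frac{1}{23}\right) + 4367\right) = - 618 \left(\frac{38}{207} + 4367\right) = \left(-618\right) \frac{904007}{207} = - \frac{186225442}{69}$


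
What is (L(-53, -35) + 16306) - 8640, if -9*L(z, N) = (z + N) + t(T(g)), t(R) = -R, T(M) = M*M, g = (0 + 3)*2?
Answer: 69118/9 ≈ 7679.8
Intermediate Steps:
g = 6 (g = 3*2 = 6)
T(M) = M²
L(z, N) = 4 - N/9 - z/9 (L(z, N) = -((z + N) - 1*6²)/9 = -((N + z) - 1*36)/9 = -((N + z) - 36)/9 = -(-36 + N + z)/9 = 4 - N/9 - z/9)
(L(-53, -35) + 16306) - 8640 = ((4 - ⅑*(-35) - ⅑*(-53)) + 16306) - 8640 = ((4 + 35/9 + 53/9) + 16306) - 8640 = (124/9 + 16306) - 8640 = 146878/9 - 8640 = 69118/9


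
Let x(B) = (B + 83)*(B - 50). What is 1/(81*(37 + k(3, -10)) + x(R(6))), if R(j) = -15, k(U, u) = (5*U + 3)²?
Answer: 1/24821 ≈ 4.0288e-5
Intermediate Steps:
k(U, u) = (3 + 5*U)²
x(B) = (-50 + B)*(83 + B) (x(B) = (83 + B)*(-50 + B) = (-50 + B)*(83 + B))
1/(81*(37 + k(3, -10)) + x(R(6))) = 1/(81*(37 + (3 + 5*3)²) + (-4150 + (-15)² + 33*(-15))) = 1/(81*(37 + (3 + 15)²) + (-4150 + 225 - 495)) = 1/(81*(37 + 18²) - 4420) = 1/(81*(37 + 324) - 4420) = 1/(81*361 - 4420) = 1/(29241 - 4420) = 1/24821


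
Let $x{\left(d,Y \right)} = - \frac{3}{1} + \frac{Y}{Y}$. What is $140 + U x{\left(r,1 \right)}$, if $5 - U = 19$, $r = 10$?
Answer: $168$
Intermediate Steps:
$x{\left(d,Y \right)} = -2$ ($x{\left(d,Y \right)} = \left(-3\right) 1 + 1 = -3 + 1 = -2$)
$U = -14$ ($U = 5 - 19 = -14$)
$140 + U x{\left(r,1 \right)} = 140 - -28 = 140 + 28 = 168$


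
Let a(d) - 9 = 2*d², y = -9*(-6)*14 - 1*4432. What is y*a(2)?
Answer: -62492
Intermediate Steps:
y = -3676 (y = 54*14 - 4432 = 756 - 4432 = -3676)
a(d) = 9 + 2*d²
y*a(2) = -3676*(9 + 2*2²) = -3676*(9 + 2*4) = -3676*(9 + 8) = -3676*17 = -62492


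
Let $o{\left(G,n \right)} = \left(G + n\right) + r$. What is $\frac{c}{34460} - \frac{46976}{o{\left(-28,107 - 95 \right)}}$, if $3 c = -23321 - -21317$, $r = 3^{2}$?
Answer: $\frac{404697071}{60305} \approx 6710.8$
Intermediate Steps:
$r = 9$
$c = -668$ ($c = \frac{-23321 - -21317}{3} = \frac{-23321 + 21317}{3} = \frac{1}{3} \left(-2004\right) = -668$)
$o{\left(G,n \right)} = 9 + G + n$ ($o{\left(G,n \right)} = \left(G + n\right) + 9 = 9 + G + n$)
$\frac{c}{34460} - \frac{46976}{o{\left(-28,107 - 95 \right)}} = - \frac{668}{34460} - \frac{46976}{9 - 28 + \left(107 - 95\right)} = \left(-668\right) \frac{1}{34460} - \frac{46976}{9 - 28 + 12} = - \frac{167}{8615} - \frac{46976}{-7} = - \frac{167}{8615} - - \frac{46976}{7} = - \frac{167}{8615} + \frac{46976}{7} = \frac{404697071}{60305}$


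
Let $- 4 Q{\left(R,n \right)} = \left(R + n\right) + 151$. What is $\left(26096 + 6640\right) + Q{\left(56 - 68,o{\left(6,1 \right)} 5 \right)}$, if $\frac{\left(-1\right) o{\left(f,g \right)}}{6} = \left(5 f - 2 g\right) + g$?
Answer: $\frac{131675}{4} \approx 32919.0$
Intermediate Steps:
$o{\left(f,g \right)} = - 30 f + 6 g$ ($o{\left(f,g \right)} = - 6 \left(\left(5 f - 2 g\right) + g\right) = - 6 \left(\left(- 2 g + 5 f\right) + g\right) = - 6 \left(- g + 5 f\right) = - 30 f + 6 g$)
$Q{\left(R,n \right)} = - \frac{151}{4} - \frac{R}{4} - \frac{n}{4}$ ($Q{\left(R,n \right)} = - \frac{\left(R + n\right) + 151}{4} = - \frac{151 + R + n}{4} = - \frac{151}{4} - \frac{R}{4} - \frac{n}{4}$)
$\left(26096 + 6640\right) + Q{\left(56 - 68,o{\left(6,1 \right)} 5 \right)} = \left(26096 + 6640\right) - \left(\frac{151}{4} + \frac{56 - 68}{4} + \frac{1}{4} \left(\left(-30\right) 6 + 6 \cdot 1\right) 5\right) = 32736 - \left(\frac{151}{4} + \frac{56 - 68}{4} + \frac{1}{4} \left(-180 + 6\right) 5\right) = 32736 - \left(\frac{139}{4} + \frac{1}{4} \left(-174\right) 5\right) = 32736 - - \frac{731}{4} = 32736 + \left(- \frac{151}{4} + 3 + \frac{435}{2}\right) = 32736 + \frac{731}{4} = \frac{131675}{4}$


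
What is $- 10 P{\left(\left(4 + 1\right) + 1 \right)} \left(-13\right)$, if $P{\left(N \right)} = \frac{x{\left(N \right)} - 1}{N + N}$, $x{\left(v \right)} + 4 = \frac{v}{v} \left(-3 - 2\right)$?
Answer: $- \frac{325}{3} \approx -108.33$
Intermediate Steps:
$x{\left(v \right)} = -9$ ($x{\left(v \right)} = -4 + \frac{v}{v} \left(-3 - 2\right) = -4 + 1 \left(-5\right) = -4 - 5 = -9$)
$P{\left(N \right)} = - \frac{5}{N}$ ($P{\left(N \right)} = \frac{-9 - 1}{N + N} = - \frac{10}{2 N} = - 10 \frac{1}{2 N} = - \frac{5}{N}$)
$- 10 P{\left(\left(4 + 1\right) + 1 \right)} \left(-13\right) = - 10 \left(- \frac{5}{\left(4 + 1\right) + 1}\right) \left(-13\right) = - 10 \left(- \frac{5}{5 + 1}\right) \left(-13\right) = - 10 \left(- \frac{5}{6}\right) \left(-13\right) = - 10 \left(\left(-5\right) \frac{1}{6}\right) \left(-13\right) = \left(-10\right) \left(- \frac{5}{6}\right) \left(-13\right) = \frac{25}{3} \left(-13\right) = - \frac{325}{3}$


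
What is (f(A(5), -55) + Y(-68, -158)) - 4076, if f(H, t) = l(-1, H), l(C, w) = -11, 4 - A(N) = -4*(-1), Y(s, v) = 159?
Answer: -3928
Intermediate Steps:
A(N) = 0 (A(N) = 4 - (-4)*(-1) = 4 - 1*4 = 4 - 4 = 0)
f(H, t) = -11
(f(A(5), -55) + Y(-68, -158)) - 4076 = (-11 + 159) - 4076 = 148 - 4076 = -3928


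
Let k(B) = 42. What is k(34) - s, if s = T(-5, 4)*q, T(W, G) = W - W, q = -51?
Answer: 42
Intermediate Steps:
T(W, G) = 0
s = 0 (s = 0*(-51) = 0)
k(34) - s = 42 - 1*0 = 42 + 0 = 42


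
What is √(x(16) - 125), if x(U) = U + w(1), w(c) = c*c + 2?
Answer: I*√106 ≈ 10.296*I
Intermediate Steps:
w(c) = 2 + c² (w(c) = c² + 2 = 2 + c²)
x(U) = 3 + U (x(U) = U + (2 + 1²) = U + (2 + 1) = U + 3 = 3 + U)
√(x(16) - 125) = √((3 + 16) - 125) = √(19 - 125) = √(-106) = I*√106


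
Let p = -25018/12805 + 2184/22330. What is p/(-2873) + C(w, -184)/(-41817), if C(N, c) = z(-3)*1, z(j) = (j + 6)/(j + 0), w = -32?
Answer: 328759743677/490748255735595 ≈ 0.00066992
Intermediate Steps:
z(j) = (6 + j)/j
C(N, c) = -1 (C(N, c) = ((6 - 3)/(-3))*1 = -1/3*3*1 = -1*1 = -1)
p = -7581226/4084795 (p = -25018*1/12805 + 2184*(1/22330) = -25018/12805 + 156/1595 = -7581226/4084795 ≈ -1.8560)
p/(-2873) + C(w, -184)/(-41817) = -7581226/4084795/(-2873) - 1/(-41817) = -7581226/4084795*(-1/2873) - 1*(-1/41817) = 7581226/11735616035 + 1/41817 = 328759743677/490748255735595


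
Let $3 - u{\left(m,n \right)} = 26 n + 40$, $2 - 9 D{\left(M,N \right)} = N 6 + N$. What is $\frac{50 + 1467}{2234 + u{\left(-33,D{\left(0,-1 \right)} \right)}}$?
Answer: $\frac{1517}{2171} \approx 0.69876$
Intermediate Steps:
$D{\left(M,N \right)} = \frac{2}{9} - \frac{7 N}{9}$ ($D{\left(M,N \right)} = \frac{2}{9} - \frac{N 6 + N}{9} = \frac{2}{9} - \frac{6 N + N}{9} = \frac{2}{9} - \frac{7 N}{9}$)
$u{\left(m,n \right)} = -37 - 26 n$ ($u{\left(m,n \right)} = 3 - \left(26 n + 40\right) = 3 - \left(40 + 26 n\right) = -37 - 26 n$)
$\frac{50 + 1467}{2234 + u{\left(-33,D{\left(0,-1 \right)} \right)}} = \frac{50 + 1467}{2234 - \left(37 + 26 \left(\frac{2}{9} - - \frac{7}{9}\right)\right)} = \frac{1517}{2234 - \left(37 + 26 \left(\frac{2}{9} + \frac{7}{9}\right)\right)} = \frac{1517}{2234 - 63} = \frac{1517}{2171}$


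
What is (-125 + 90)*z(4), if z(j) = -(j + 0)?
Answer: 140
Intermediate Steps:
z(j) = -j
(-125 + 90)*z(4) = (-125 + 90)*(-1*4) = -35*(-4) = 140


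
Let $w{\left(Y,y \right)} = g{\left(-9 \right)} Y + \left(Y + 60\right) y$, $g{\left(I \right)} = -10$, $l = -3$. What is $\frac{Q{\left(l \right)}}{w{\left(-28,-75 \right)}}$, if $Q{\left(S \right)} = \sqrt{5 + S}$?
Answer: $- \frac{\sqrt{2}}{2120} \approx -0.00066708$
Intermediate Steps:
$w{\left(Y,y \right)} = - 10 Y + y \left(60 + Y\right)$ ($w{\left(Y,y \right)} = - 10 Y + \left(Y + 60\right) y = - 10 Y + \left(60 + Y\right) y = - 10 Y + y \left(60 + Y\right)$)
$\frac{Q{\left(l \right)}}{w{\left(-28,-75 \right)}} = \frac{\sqrt{5 - 3}}{\left(-10\right) \left(-28\right) + 60 \left(-75\right) - -2100} = \frac{\sqrt{2}}{280 - 4500 + 2100} = \frac{\sqrt{2}}{-2120} = \sqrt{2} \left(- \frac{1}{2120}\right) = - \frac{\sqrt{2}}{2120}$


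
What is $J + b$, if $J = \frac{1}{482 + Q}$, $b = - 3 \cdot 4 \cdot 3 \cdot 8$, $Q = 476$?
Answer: $- \frac{275903}{958} \approx -288.0$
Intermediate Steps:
$b = -288$ ($b = \left(-3\right) 12 \cdot 8 = \left(-36\right) 8 = -288$)
$J = \frac{1}{958}$ ($J = \frac{1}{482 + 476} = \frac{1}{958} \approx 0.0010438$)
$J + b = \frac{1}{958} - 288 = - \frac{275903}{958}$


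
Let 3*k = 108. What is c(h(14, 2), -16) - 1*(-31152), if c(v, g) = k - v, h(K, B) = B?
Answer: 31186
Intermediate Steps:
k = 36 (k = (⅓)*108 = 36)
c(v, g) = 36 - v
c(h(14, 2), -16) - 1*(-31152) = (36 - 1*2) - 1*(-31152) = (36 - 2) + 31152 = 34 + 31152 = 31186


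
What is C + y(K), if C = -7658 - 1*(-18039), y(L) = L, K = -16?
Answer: 10365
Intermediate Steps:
C = 10381 (C = -7658 + 18039 = 10381)
C + y(K) = 10381 - 16 = 10365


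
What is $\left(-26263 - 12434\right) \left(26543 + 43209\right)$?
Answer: $-2699193144$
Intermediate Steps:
$\left(-26263 - 12434\right) \left(26543 + 43209\right) = \left(-38697\right) 69752 = -2699193144$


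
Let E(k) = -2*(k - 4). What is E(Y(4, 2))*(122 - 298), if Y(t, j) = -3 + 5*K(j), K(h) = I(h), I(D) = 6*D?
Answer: 18656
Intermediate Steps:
K(h) = 6*h
Y(t, j) = -3 + 30*j (Y(t, j) = -3 + 5*(6*j) = -3 + 30*j)
E(k) = 8 - 2*k (E(k) = -2*(-4 + k) = 8 - 2*k)
E(Y(4, 2))*(122 - 298) = (8 - 2*(-3 + 30*2))*(122 - 298) = (8 - 2*(-3 + 60))*(-176) = (8 - 2*57)*(-176) = (8 - 114)*(-176) = -106*(-176) = 18656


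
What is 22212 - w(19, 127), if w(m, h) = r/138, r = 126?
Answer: 510855/23 ≈ 22211.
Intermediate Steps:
w(m, h) = 21/23 (w(m, h) = 126/138 = 126*(1/138) = 21/23)
22212 - w(19, 127) = 22212 - 1*21/23 = 22212 - 21/23 = 510855/23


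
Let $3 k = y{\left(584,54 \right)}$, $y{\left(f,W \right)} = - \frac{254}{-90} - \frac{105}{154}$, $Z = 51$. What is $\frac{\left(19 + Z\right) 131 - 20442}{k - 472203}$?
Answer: $\frac{33477840}{1402440791} \approx 0.023871$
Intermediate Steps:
$y{\left(f,W \right)} = \frac{2119}{990}$ ($y{\left(f,W \right)} = \left(-254\right) \left(- \frac{1}{90}\right) - \frac{15}{22} = \frac{127}{45} - \frac{15}{22} = \frac{2119}{990}$)
$k = \frac{2119}{2970}$ ($k = \frac{1}{3} \cdot \frac{2119}{990} = \frac{2119}{2970} \approx 0.71347$)
$\frac{\left(19 + Z\right) 131 - 20442}{k - 472203} = \frac{\left(19 + 51\right) 131 - 20442}{\frac{2119}{2970} - 472203} = \frac{70 \cdot 131 - 20442}{- \frac{1402440791}{2970}} = \left(9170 - 20442\right) \left(- \frac{2970}{1402440791}\right) = \left(-11272\right) \left(- \frac{2970}{1402440791}\right) = \frac{33477840}{1402440791}$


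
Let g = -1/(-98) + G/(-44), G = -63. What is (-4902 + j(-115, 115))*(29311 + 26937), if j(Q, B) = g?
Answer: -148573509386/539 ≈ -2.7565e+8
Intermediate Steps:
g = 3109/2156 (g = -1/(-98) - 63/(-44) = -1*(-1/98) - 63*(-1/44) = 1/98 + 63/44 = 3109/2156 ≈ 1.4420)
j(Q, B) = 3109/2156
(-4902 + j(-115, 115))*(29311 + 26937) = (-4902 + 3109/2156)*(29311 + 26937) = -10565603/2156*56248 = -148573509386/539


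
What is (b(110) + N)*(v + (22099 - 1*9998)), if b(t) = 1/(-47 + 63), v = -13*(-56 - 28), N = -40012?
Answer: -8446039863/16 ≈ -5.2788e+8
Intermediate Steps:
v = 1092 (v = -13*(-84) = 1092)
b(t) = 1/16
(b(110) + N)*(v + (22099 - 1*9998)) = (1/16 - 40012)*(1092 + (22099 - 1*9998)) = -640191*(1092 + (22099 - 9998))/16 = -640191*(1092 + 12101)/16 = -640191/16*13193 = -8446039863/16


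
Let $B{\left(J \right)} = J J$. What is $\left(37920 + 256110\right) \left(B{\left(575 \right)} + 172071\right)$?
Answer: $147807704880$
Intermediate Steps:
$B{\left(J \right)} = J^{2}$
$\left(37920 + 256110\right) \left(B{\left(575 \right)} + 172071\right) = \left(37920 + 256110\right) \left(575^{2} + 172071\right) = 294030 \left(330625 + 172071\right) = 294030 \cdot 502696 = 147807704880$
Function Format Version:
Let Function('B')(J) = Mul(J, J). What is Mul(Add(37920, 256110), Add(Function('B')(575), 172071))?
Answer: 147807704880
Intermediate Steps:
Function('B')(J) = Pow(J, 2)
Mul(Add(37920, 256110), Add(Function('B')(575), 172071)) = Mul(Add(37920, 256110), Add(Pow(575, 2), 172071)) = Mul(294030, Add(330625, 172071)) = Mul(294030, 502696) = 147807704880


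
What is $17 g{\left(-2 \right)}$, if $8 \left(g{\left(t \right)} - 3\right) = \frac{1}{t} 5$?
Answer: $\frac{731}{16} \approx 45.688$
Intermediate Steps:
$g{\left(t \right)} = 3 + \frac{5}{8 t}$ ($g{\left(t \right)} = 3 + \frac{\frac{1}{t} 5}{8} = 3 + \frac{5 \frac{1}{t}}{8} = 3 + \frac{5}{8 t}$)
$17 g{\left(-2 \right)} = 17 \left(3 + \frac{5}{8 \left(-2\right)}\right) = 17 \left(3 + \frac{5}{8} \left(- \frac{1}{2}\right)\right) = 17 \left(3 - \frac{5}{16}\right) = 17 \cdot \frac{43}{16} = \frac{731}{16}$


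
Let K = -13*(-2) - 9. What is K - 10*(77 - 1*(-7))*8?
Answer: -6703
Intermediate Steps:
K = 17 (K = 26 - 9 = 17)
K - 10*(77 - 1*(-7))*8 = 17 - 10*(77 - 1*(-7))*8 = 17 - 10*(77 + 7)*8 = 17 - 840*8 = 17 - 10*672 = 17 - 6720 = -6703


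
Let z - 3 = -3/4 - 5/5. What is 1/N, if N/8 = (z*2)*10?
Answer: 1/200 ≈ 0.0050000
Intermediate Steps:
z = 5/4 (z = 3 + (-3/4 - 5/5) = 3 + (-3*1/4 - 5*1/5) = 3 + (-3/4 - 1) = 3 - 7/4 = 5/4 ≈ 1.2500)
N = 200 (N = 8*(((5/4)*2)*10) = 8*((5/2)*10) = 8*25 = 200)
1/N = 1/200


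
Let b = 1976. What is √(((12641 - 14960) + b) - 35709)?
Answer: 2*I*√9013 ≈ 189.87*I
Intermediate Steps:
√(((12641 - 14960) + b) - 35709) = √(((12641 - 14960) + 1976) - 35709) = √((-2319 + 1976) - 35709) = √(-343 - 35709) = √(-36052) = 2*I*√9013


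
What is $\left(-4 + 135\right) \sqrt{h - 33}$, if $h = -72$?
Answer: $131 i \sqrt{105} \approx 1342.4 i$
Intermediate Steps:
$\left(-4 + 135\right) \sqrt{h - 33} = \left(-4 + 135\right) \sqrt{-72 - 33} = 131 \sqrt{-105} = 131 i \sqrt{105}$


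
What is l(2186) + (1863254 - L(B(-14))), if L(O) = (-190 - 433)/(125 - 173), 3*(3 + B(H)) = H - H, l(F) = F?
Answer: 89540497/48 ≈ 1.8654e+6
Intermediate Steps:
B(H) = -3 (B(H) = -3 + (H - H)/3 = -3 + (1/3)*0 = -3 + 0 = -3)
L(O) = 623/48 (L(O) = -623/(-48) = -623*(-1/48) = 623/48)
l(2186) + (1863254 - L(B(-14))) = 2186 + (1863254 - 1*623/48) = 2186 + (1863254 - 623/48) = 2186 + 89435569/48 = 89540497/48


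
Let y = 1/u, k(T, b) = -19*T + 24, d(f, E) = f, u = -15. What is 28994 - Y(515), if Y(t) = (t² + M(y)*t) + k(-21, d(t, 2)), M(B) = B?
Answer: -709859/3 ≈ -2.3662e+5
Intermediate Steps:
k(T, b) = 24 - 19*T
y = -1/15 (y = 1/(-15) = -1/15 ≈ -0.066667)
Y(t) = 423 + t² - t/15 (Y(t) = (t² - t/15) + (24 - 19*(-21)) = (t² - t/15) + (24 + 399) = (t² - t/15) + 423 = 423 + t² - t/15)
28994 - Y(515) = 28994 - (423 + 515² - 1/15*515) = 28994 - (423 + 265225 - 103/3) = 28994 - 1*796841/3 = 28994 - 796841/3 = -709859/3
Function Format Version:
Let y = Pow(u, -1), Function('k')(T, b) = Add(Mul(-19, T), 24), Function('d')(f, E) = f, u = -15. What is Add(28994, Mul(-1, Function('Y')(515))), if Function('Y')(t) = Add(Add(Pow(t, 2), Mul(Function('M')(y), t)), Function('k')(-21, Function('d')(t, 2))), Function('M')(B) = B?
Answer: Rational(-709859, 3) ≈ -2.3662e+5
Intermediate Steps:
Function('k')(T, b) = Add(24, Mul(-19, T))
y = Rational(-1, 15) (y = Pow(-15, -1) = Rational(-1, 15) ≈ -0.066667)
Function('Y')(t) = Add(423, Pow(t, 2), Mul(Rational(-1, 15), t)) (Function('Y')(t) = Add(Add(Pow(t, 2), Mul(Rational(-1, 15), t)), Add(24, Mul(-19, -21))) = Add(Add(Pow(t, 2), Mul(Rational(-1, 15), t)), Add(24, 399)) = Add(Add(Pow(t, 2), Mul(Rational(-1, 15), t)), 423) = Add(423, Pow(t, 2), Mul(Rational(-1, 15), t)))
Add(28994, Mul(-1, Function('Y')(515))) = Add(28994, Mul(-1, Add(423, Pow(515, 2), Mul(Rational(-1, 15), 515)))) = Add(28994, Mul(-1, Add(423, 265225, Rational(-103, 3)))) = Add(28994, Mul(-1, Rational(796841, 3))) = Add(28994, Rational(-796841, 3)) = Rational(-709859, 3)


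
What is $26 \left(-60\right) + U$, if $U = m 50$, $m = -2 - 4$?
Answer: $-1860$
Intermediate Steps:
$m = -6$
$U = -300$ ($U = \left(-6\right) 50 = -300$)
$26 \left(-60\right) + U = 26 \left(-60\right) - 300 = -1560 - 300 = -1860$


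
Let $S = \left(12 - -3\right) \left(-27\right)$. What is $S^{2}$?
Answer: $164025$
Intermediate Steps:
$S = -405$ ($S = \left(12 + \left(-10 + 13\right)\right) \left(-27\right) = \left(12 + 3\right) \left(-27\right) = 15 \left(-27\right) = -405$)
$S^{2} = \left(-405\right)^{2} = 164025$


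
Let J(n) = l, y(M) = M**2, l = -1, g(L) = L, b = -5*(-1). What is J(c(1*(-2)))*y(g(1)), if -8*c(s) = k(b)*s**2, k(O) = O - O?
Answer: -1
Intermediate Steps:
b = 5
k(O) = 0
c(s) = 0 (c(s) = -0*s**2 = -1/8*0 = 0)
J(n) = -1
J(c(1*(-2)))*y(g(1)) = -1*1**2 = -1*1 = -1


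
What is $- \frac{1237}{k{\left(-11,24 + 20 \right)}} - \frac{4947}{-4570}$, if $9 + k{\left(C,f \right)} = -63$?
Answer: $\frac{3004637}{164520} \approx 18.263$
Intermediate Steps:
$k{\left(C,f \right)} = -72$ ($k{\left(C,f \right)} = -9 - 63 = -72$)
$- \frac{1237}{k{\left(-11,24 + 20 \right)}} - \frac{4947}{-4570} = - \frac{1237}{-72} - \frac{4947}{-4570} = \left(-1237\right) \left(- \frac{1}{72}\right) - - \frac{4947}{4570} = \frac{1237}{72} + \frac{4947}{4570} = \frac{3004637}{164520}$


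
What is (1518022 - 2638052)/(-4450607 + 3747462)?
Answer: 224006/140629 ≈ 1.5929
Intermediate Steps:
(1518022 - 2638052)/(-4450607 + 3747462) = -1120030/(-703145) = -1120030*(-1/703145) = 224006/140629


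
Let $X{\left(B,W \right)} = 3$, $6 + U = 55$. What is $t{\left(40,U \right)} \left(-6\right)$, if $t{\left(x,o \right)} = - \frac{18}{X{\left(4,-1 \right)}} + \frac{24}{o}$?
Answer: $\frac{1620}{49} \approx 33.061$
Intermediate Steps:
$U = 49$ ($U = -6 + 55 = 49$)
$t{\left(x,o \right)} = -6 + \frac{24}{o}$ ($t{\left(x,o \right)} = - \frac{18}{3} + \frac{24}{o} = \left(-18\right) \frac{1}{3} + \frac{24}{o} = -6 + \frac{24}{o}$)
$t{\left(40,U \right)} \left(-6\right) = \left(-6 + \frac{24}{49}\right) \left(-6\right) = \left(- \frac{270}{49}\right) \left(-6\right) = \frac{1620}{49}$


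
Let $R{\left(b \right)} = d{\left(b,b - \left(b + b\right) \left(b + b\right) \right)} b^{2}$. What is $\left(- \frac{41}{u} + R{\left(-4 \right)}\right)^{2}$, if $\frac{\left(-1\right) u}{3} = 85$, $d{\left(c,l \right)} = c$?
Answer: $\frac{265005841}{65025} \approx 4075.4$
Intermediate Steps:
$u = -255$ ($u = \left(-3\right) 85 = -255$)
$R{\left(b \right)} = b^{3}$ ($R{\left(b \right)} = b b^{2} = b^{3}$)
$\left(- \frac{41}{u} + R{\left(-4 \right)}\right)^{2} = \left(- \frac{41}{-255} + \left(-4\right)^{3}\right)^{2} = \left(\left(-41\right) \left(- \frac{1}{255}\right) - 64\right)^{2} = \left(\frac{41}{255} - 64\right)^{2} = \left(- \frac{16279}{255}\right)^{2} = \frac{265005841}{65025}$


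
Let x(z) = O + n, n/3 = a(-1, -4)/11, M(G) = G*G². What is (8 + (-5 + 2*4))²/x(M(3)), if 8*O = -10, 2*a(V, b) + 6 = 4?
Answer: -5324/67 ≈ -79.463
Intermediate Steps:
a(V, b) = -1 (a(V, b) = -3 + (½)*4 = -3 + 2 = -1)
M(G) = G³
O = -5/4 (O = (⅛)*(-10) = -5/4 ≈ -1.2500)
n = -3/11 (n = 3*(-1/11) = -3/11 ≈ -0.27273)
x(z) = -67/44 (x(z) = -5/4 - 3/11 = -67/44)
(8 + (-5 + 2*4))²/x(M(3)) = (8 + (-5 + 2*4))²/(-67/44) = (8 + (-5 + 8))²*(-44/67) = (8 + 3)²*(-44/67) = 11²*(-44/67) = 121*(-44/67) = -5324/67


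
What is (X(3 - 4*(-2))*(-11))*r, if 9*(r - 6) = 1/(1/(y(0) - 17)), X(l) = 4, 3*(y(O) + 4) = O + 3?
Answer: -1496/9 ≈ -166.22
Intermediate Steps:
y(O) = -3 + O/3 (y(O) = -4 + (O + 3)/3 = -4 + (3 + O)/3 = -4 + (1 + O/3) = -3 + O/3)
r = 34/9 (r = 6 + 1/(9*(1/((-3 + (⅓)*0) - 17))) = 6 + 1/(9*(1/((-3 + 0) - 17))) = 6 + 1/(9*(1/(-3 - 17))) = 6 + 1/(9*(1/(-20))) = 6 + 1/(9*(-1/20)) = 6 + (⅑)*(-20) = 6 - 20/9 = 34/9 ≈ 3.7778)
(X(3 - 4*(-2))*(-11))*r = (4*(-11))*(34/9) = -44*34/9 = -1496/9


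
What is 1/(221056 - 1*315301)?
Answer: -1/94245 ≈ -1.0611e-5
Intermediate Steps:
1/(221056 - 1*315301) = 1/(221056 - 315301) = 1/(-94245) = -1/94245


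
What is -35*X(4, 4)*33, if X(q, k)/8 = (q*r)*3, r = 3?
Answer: -332640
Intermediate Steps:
X(q, k) = 72*q (X(q, k) = 8*((q*3)*3) = 8*((3*q)*3) = 8*(9*q) = 72*q)
-35*X(4, 4)*33 = -2520*4*33 = -35*288*33 = -10080*33 = -332640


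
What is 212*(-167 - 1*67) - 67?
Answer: -49675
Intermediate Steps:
212*(-167 - 1*67) - 67 = 212*(-167 - 67) - 67 = 212*(-234) - 67 = -49608 - 67 = -49675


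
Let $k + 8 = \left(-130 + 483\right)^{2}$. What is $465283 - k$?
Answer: $340682$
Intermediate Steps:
$k = 124601$ ($k = -8 + \left(-130 + 483\right)^{2} = -8 + 353^{2} = -8 + 124609 = 124601$)
$465283 - k = 465283 - 124601 = 340682$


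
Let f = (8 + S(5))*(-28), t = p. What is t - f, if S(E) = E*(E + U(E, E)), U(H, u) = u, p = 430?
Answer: 2054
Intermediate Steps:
t = 430
S(E) = 2*E² (S(E) = E*(E + E) = E*(2*E) = 2*E²)
f = -1624 (f = (8 + 2*5²)*(-28) = (8 + 2*25)*(-28) = (8 + 50)*(-28) = 58*(-28) = -1624)
t - f = 430 - 1*(-1624) = 430 + 1624 = 2054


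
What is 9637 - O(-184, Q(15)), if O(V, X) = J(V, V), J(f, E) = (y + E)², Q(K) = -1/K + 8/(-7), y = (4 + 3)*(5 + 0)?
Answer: -12564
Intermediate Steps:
y = 35 (y = 7*5 = 35)
Q(K) = -8/7 - 1/K (Q(K) = -1/K + 8*(-⅐) = -1/K - 8/7 = -8/7 - 1/K)
J(f, E) = (35 + E)²
O(V, X) = (35 + V)²
9637 - O(-184, Q(15)) = 9637 - (35 - 184)² = 9637 - 1*(-149)² = 9637 - 1*22201 = 9637 - 22201 = -12564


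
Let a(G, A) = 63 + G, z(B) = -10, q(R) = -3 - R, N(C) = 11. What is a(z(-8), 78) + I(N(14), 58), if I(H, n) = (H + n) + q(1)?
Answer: 118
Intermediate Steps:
I(H, n) = -4 + H + n (I(H, n) = (H + n) + (-3 - 1*1) = (H + n) + (-3 - 1) = (H + n) - 4 = -4 + H + n)
a(z(-8), 78) + I(N(14), 58) = (63 - 10) + (-4 + 11 + 58) = 53 + 65 = 118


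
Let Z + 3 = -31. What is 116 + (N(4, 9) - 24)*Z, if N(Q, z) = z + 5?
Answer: 456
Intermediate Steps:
N(Q, z) = 5 + z
Z = -34 (Z = -3 - 31 = -34)
116 + (N(4, 9) - 24)*Z = 116 + ((5 + 9) - 24)*(-34) = 116 + (14 - 24)*(-34) = 116 - 10*(-34) = 116 + 340 = 456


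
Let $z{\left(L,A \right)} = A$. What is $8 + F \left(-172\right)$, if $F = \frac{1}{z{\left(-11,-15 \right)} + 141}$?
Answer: $\frac{418}{63} \approx 6.6349$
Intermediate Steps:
$F = \frac{1}{126}$ ($F = \frac{1}{-15 + 141} = \frac{1}{126} \approx 0.0079365$)
$8 + F \left(-172\right) = 8 + \frac{1}{126} \left(-172\right) = 8 - \frac{86}{63} = \frac{418}{63}$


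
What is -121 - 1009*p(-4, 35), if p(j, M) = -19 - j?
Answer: 15014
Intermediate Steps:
-121 - 1009*p(-4, 35) = -121 - 1009*(-19 - 1*(-4)) = -121 - 1009*(-19 + 4) = -121 - 1009*(-15) = -121 + 15135 = 15014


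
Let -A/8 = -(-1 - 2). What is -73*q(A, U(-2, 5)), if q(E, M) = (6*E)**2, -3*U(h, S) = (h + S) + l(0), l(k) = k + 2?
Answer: -1513728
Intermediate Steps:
l(k) = 2 + k
U(h, S) = -2/3 - S/3 - h/3 (U(h, S) = -((h + S) + (2 + 0))/3 = -((S + h) + 2)/3 = -(2 + S + h)/3 = -2/3 - S/3 - h/3)
A = -24 (A = -(-8)*(-1 - 2) = -(-8)*(-3) = -8*3 = -24)
q(E, M) = 36*E**2
-73*q(A, U(-2, 5)) = -2628*(-24)**2 = -2628*576 = -73*20736 = -1513728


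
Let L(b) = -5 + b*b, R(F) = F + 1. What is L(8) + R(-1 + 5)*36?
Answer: 239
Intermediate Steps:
R(F) = 1 + F
L(b) = -5 + b**2
L(8) + R(-1 + 5)*36 = (-5 + 8**2) + (1 + (-1 + 5))*36 = (-5 + 64) + (1 + 4)*36 = 59 + 5*36 = 59 + 180 = 239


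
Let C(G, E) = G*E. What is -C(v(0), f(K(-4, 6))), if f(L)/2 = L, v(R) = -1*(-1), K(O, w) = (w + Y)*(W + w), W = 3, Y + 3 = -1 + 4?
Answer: -108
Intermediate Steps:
Y = 0 (Y = -3 + (-1 + 4) = -3 + 3 = 0)
K(O, w) = w*(3 + w) (K(O, w) = (w + 0)*(3 + w) = w*(3 + w))
v(R) = 1
f(L) = 2*L
C(G, E) = E*G
-C(v(0), f(K(-4, 6))) = -2*(6*(3 + 6)) = -2*(6*9) = -2*54 = -108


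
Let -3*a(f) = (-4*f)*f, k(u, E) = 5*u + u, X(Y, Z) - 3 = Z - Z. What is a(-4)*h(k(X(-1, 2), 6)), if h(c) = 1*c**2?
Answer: 6912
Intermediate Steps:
X(Y, Z) = 3 (X(Y, Z) = 3 + (Z - Z) = 3 + 0 = 3)
k(u, E) = 6*u
a(f) = 4*f**2/3 (a(f) = -(-4*f)*f/3 = -(-4)*f**2/3 = 4*f**2/3)
h(c) = c**2
a(-4)*h(k(X(-1, 2), 6)) = ((4/3)*(-4)**2)*(6*3)**2 = ((4/3)*16)*18**2 = (64/3)*324 = 6912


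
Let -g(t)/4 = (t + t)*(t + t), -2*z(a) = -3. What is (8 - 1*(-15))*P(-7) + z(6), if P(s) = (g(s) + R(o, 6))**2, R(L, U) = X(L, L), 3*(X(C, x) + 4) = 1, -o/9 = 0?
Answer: 256853401/18 ≈ 1.4270e+7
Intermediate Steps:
o = 0 (o = -9*0 = 0)
X(C, x) = -11/3 (X(C, x) = -4 + (1/3)*1 = -4 + 1/3 = -11/3)
z(a) = 3/2 (z(a) = -1/2*(-3) = 3/2)
R(L, U) = -11/3
g(t) = -16*t**2 (g(t) = -4*(t + t)*(t + t) = -4*2*t*2*t = -16*t**2)
P(s) = (-11/3 - 16*s**2)**2 (P(s) = (-16*s**2 - 11/3)**2 = (-11/3 - 16*s**2)**2)
(8 - 1*(-15))*P(-7) + z(6) = (8 - 1*(-15))*((11 + 48*(-7)**2)**2/9) + 3/2 = (8 + 15)*((11 + 48*49)**2/9) + 3/2 = 23*((11 + 2352)**2/9) + 3/2 = 23*((1/9)*2363**2) + 3/2 = 23*((1/9)*5583769) + 3/2 = 23*(5583769/9) + 3/2 = 128426687/9 + 3/2 = 256853401/18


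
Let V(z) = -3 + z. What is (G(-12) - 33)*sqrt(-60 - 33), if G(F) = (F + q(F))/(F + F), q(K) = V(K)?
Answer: -255*I*sqrt(93)/8 ≈ -307.39*I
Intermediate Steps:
q(K) = -3 + K
G(F) = (-3 + 2*F)/(2*F) (G(F) = (F + (-3 + F))/(F + F) = (-3 + 2*F)/((2*F)) = (-3 + 2*F)*(1/(2*F)) = (-3 + 2*F)/(2*F))
(G(-12) - 33)*sqrt(-60 - 33) = ((-3/2 - 12)/(-12) - 33)*sqrt(-60 - 33) = (-1/12*(-27/2) - 33)*sqrt(-93) = (9/8 - 33)*(I*sqrt(93)) = -255*I*sqrt(93)/8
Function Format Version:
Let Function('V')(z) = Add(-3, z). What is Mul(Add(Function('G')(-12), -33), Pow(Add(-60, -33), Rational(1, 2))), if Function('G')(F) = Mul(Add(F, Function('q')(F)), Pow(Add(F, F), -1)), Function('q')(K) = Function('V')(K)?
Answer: Mul(Rational(-255, 8), I, Pow(93, Rational(1, 2))) ≈ Mul(-307.39, I)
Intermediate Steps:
Function('q')(K) = Add(-3, K)
Function('G')(F) = Mul(Rational(1, 2), Pow(F, -1), Add(-3, Mul(2, F))) (Function('G')(F) = Mul(Add(F, Add(-3, F)), Pow(Add(F, F), -1)) = Mul(Add(-3, Mul(2, F)), Pow(Mul(2, F), -1)) = Mul(Add(-3, Mul(2, F)), Mul(Rational(1, 2), Pow(F, -1))) = Mul(Rational(1, 2), Pow(F, -1), Add(-3, Mul(2, F))))
Mul(Add(Function('G')(-12), -33), Pow(Add(-60, -33), Rational(1, 2))) = Mul(Add(Mul(Pow(-12, -1), Add(Rational(-3, 2), -12)), -33), Pow(Add(-60, -33), Rational(1, 2))) = Mul(Add(Mul(Rational(-1, 12), Rational(-27, 2)), -33), Pow(-93, Rational(1, 2))) = Mul(Add(Rational(9, 8), -33), Mul(I, Pow(93, Rational(1, 2)))) = Mul(Rational(-255, 8), Mul(I, Pow(93, Rational(1, 2)))) = Mul(Rational(-255, 8), I, Pow(93, Rational(1, 2)))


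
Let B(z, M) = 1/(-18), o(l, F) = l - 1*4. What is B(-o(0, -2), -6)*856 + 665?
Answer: 5557/9 ≈ 617.44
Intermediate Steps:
o(l, F) = -4 + l (o(l, F) = l - 4 = -4 + l)
B(z, M) = -1/18
B(-o(0, -2), -6)*856 + 665 = -1/18*856 + 665 = -428/9 + 665 = 5557/9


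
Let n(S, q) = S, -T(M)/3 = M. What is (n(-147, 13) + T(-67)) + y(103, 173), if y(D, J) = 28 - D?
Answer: -21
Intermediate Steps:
T(M) = -3*M
(n(-147, 13) + T(-67)) + y(103, 173) = (-147 - 3*(-67)) + (28 - 1*103) = (-147 + 201) + (28 - 103) = 54 - 75 = -21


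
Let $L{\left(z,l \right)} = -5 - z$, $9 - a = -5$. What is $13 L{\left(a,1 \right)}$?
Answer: $-247$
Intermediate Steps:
$a = 14$ ($a = 9 - -5 = 9 + 5 = 14$)
$13 L{\left(a,1 \right)} = 13 \left(-5 - 14\right) = 13 \left(-19\right) = -247$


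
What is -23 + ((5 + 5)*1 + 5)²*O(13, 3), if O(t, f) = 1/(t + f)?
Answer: -143/16 ≈ -8.9375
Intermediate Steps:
O(t, f) = 1/(f + t)
-23 + ((5 + 5)*1 + 5)²*O(13, 3) = -23 + ((5 + 5)*1 + 5)²/(3 + 13) = -23 + (10*1 + 5)²/16 = -23 + (10 + 5)²*(1/16) = -23 + 15²*(1/16) = -23 + 225*(1/16) = -23 + 225/16 = -143/16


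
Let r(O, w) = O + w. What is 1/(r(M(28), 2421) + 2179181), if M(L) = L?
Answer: 1/2181630 ≈ 4.5837e-7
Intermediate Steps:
1/(r(M(28), 2421) + 2179181) = 1/((28 + 2421) + 2179181) = 1/(2449 + 2179181) = 1/2181630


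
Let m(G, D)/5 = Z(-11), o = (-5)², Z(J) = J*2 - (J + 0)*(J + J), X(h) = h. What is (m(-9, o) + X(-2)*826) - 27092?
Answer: -30064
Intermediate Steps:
Z(J) = -2*J² + 2*J (Z(J) = 2*J - J*2*J = 2*J - 2*J² = -2*J² + 2*J)
o = 25
m(G, D) = -1320 (m(G, D) = 5*(2*(-11)*(1 - 1*(-11))) = 5*(2*(-11)*(1 + 11)) = 5*(2*(-11)*12) = 5*(-264) = -1320)
(m(-9, o) + X(-2)*826) - 27092 = (-1320 - 2*826) - 27092 = (-1320 - 1652) - 27092 = -2972 - 27092 = -30064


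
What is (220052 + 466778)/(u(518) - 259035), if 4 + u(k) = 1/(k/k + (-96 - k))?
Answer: -210513395/79395454 ≈ -2.6515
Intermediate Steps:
u(k) = -4 + 1/(-95 - k) (u(k) = -4 + 1/(k/k + (-96 - k)) = -4 + 1/(1 + (-96 - k)) = -4 + 1/(-95 - k))
(220052 + 466778)/(u(518) - 259035) = (220052 + 466778)/((-381 - 4*518)/(95 + 518) - 259035) = 686830/((-381 - 2072)/613 - 259035) = 686830/((1/613)*(-2453) - 259035) = 686830/(-2453/613 - 259035) = 686830/(-158790908/613) = 686830*(-613/158790908) = -210513395/79395454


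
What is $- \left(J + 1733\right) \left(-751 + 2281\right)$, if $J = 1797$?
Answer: $-5400900$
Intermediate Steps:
$- \left(J + 1733\right) \left(-751 + 2281\right) = - \left(1797 + 1733\right) \left(-751 + 2281\right) = - 3530 \cdot 1530 = \left(-1\right) 5400900 = -5400900$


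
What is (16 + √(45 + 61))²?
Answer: (16 + √106)² ≈ 691.46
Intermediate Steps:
(16 + √(45 + 61))² = (16 + √106)²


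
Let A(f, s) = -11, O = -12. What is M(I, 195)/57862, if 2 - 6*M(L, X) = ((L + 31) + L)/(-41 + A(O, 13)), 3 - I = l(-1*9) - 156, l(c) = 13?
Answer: 61/2578992 ≈ 2.3653e-5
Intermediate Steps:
I = 146 (I = 3 - (13 - 156) = 3 - 1*(-143) = 3 + 143 = 146)
M(L, X) = 45/104 + L/156 (M(L, X) = ⅓ - ((L + 31) + L)/(6*(-41 - 11)) = ⅓ - ((31 + L) + L)/(6*(-52)) = ⅓ - (31 + 2*L)*(-1)/(6*52) = ⅓ - (-31/52 - L/26)/6 = ⅓ + (31/312 + L/156) = 45/104 + L/156)
M(I, 195)/57862 = (45/104 + (1/156)*146)/57862 = (45/104 + 73/78)*(1/57862) = (427/312)*(1/57862) = 61/2578992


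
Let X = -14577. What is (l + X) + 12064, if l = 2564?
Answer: 51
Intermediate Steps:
(l + X) + 12064 = (2564 - 14577) + 12064 = -12013 + 12064 = 51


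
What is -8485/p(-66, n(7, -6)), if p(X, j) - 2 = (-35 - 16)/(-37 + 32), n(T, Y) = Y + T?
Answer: -42425/61 ≈ -695.49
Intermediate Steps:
n(T, Y) = T + Y
p(X, j) = 61/5 (p(X, j) = 2 + (-35 - 16)/(-37 + 32) = 2 - 51/(-5) = 2 - 51*(-⅕) = 2 + 51/5 = 61/5)
-8485/p(-66, n(7, -6)) = -8485/61/5 = -8485*5/61 = -42425/61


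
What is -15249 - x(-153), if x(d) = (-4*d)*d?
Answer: 78387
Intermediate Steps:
x(d) = -4*d²
-15249 - x(-153) = -15249 - (-4)*(-153)² = -15249 - (-4)*23409 = -15249 - 1*(-93636) = -15249 + 93636 = 78387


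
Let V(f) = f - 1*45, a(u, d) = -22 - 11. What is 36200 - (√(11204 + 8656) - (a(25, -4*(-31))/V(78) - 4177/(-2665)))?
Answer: 96474512/2665 - 2*√4965 ≈ 36060.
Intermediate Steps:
a(u, d) = -33
V(f) = -45 + f (V(f) = f - 45 = -45 + f)
36200 - (√(11204 + 8656) - (a(25, -4*(-31))/V(78) - 4177/(-2665))) = 36200 - (√(11204 + 8656) - (-33/(-45 + 78) - 4177/(-2665))) = 36200 - (√19860 - (-33/33 - 4177*(-1/2665))) = 36200 - (2*√4965 - (-33*1/33 + 4177/2665)) = 36200 - (2*√4965 - (-1 + 4177/2665)) = 36200 - (2*√4965 - 1*1512/2665) = 36200 - (2*√4965 - 1512/2665) = 36200 - (-1512/2665 + 2*√4965) = 36200 + (1512/2665 - 2*√4965) = 96474512/2665 - 2*√4965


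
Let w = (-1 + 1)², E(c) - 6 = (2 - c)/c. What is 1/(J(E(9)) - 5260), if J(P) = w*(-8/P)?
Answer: -1/5260 ≈ -0.00019011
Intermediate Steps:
E(c) = 6 + (2 - c)/c
w = 0 (w = 0² = 0)
J(P) = 0 (J(P) = 0*(-8/P) = 0)
1/(J(E(9)) - 5260) = 1/(0 - 5260) = 1/(-5260) = -1/5260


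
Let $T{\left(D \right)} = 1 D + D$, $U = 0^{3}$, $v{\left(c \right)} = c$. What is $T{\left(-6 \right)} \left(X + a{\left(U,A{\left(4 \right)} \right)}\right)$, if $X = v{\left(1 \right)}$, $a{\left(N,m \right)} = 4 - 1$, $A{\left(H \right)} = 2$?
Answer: $-48$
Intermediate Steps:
$U = 0$
$a{\left(N,m \right)} = 3$ ($a{\left(N,m \right)} = 4 - 1 = 3$)
$T{\left(D \right)} = 2 D$ ($T{\left(D \right)} = D + D = 2 D$)
$X = 1$
$T{\left(-6 \right)} \left(X + a{\left(U,A{\left(4 \right)} \right)}\right) = 2 \left(-6\right) \left(1 + 3\right) = \left(-12\right) 4 = -48$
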